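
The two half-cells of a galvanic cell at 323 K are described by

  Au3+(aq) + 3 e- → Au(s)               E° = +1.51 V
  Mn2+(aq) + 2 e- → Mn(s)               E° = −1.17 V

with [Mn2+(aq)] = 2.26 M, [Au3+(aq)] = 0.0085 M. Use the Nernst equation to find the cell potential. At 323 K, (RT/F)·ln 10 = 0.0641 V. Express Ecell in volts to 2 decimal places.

+2.62 V

Au³⁺/Au is reduced (cathode, E° = +1.51 V) and Mn²⁺/Mn is oxidized (anode).
The standard potential is +1.51 − (−1.17) = +2.68 V and the balanced reaction transfers n = 6 electrons.
The balanced reaction is 2 Au3+(aq) + 3 Mn(s) → 2 Au(s) + 3 Mn2+(aq), so Q = [Mn2+(aq)]^3 / [Au3+(aq)]^2 = 1.6×10^5 and log Q = 5.203.
E = E° − (0.0641/n)·log Q = +2.68 − (0.0641/6)(5.203) = +2.62 V.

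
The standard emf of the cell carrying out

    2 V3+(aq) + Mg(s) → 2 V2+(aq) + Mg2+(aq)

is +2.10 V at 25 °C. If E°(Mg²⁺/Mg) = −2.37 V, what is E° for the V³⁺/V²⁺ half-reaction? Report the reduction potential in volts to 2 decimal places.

In the reaction as written the V³⁺/V²⁺ couple is reduced (cathode) and Mg²⁺/Mg is oxidized (anode), so E°cell = E°(V³⁺/V²⁺) − E°(Mg²⁺/Mg).
E°(V³⁺/V²⁺) = E°cell + E°(anode) = +2.10 + (−2.37) = −0.27 V.

−0.27 V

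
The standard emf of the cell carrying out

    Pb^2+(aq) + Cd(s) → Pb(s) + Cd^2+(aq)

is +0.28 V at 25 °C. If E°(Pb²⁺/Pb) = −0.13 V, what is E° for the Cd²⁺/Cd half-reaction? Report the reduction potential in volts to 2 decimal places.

−0.41 V

In the reaction as written the Pb²⁺/Pb couple is reduced (cathode) and Cd²⁺/Cd is oxidized (anode), so E°cell = E°(Pb²⁺/Pb) − E°(Cd²⁺/Cd).
E°(Cd²⁺/Cd) = E°(cathode) − E°cell = −0.13 − (+0.28) = −0.41 V.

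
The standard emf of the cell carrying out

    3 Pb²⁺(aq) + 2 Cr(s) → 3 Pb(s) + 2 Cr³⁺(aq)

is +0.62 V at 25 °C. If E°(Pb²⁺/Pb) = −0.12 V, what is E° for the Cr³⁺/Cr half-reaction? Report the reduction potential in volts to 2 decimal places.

−0.74 V

In the reaction as written the Pb²⁺/Pb couple is reduced (cathode) and Cr³⁺/Cr is oxidized (anode), so E°cell = E°(Pb²⁺/Pb) − E°(Cr³⁺/Cr).
E°(Cr³⁺/Cr) = E°(cathode) − E°cell = −0.12 − (+0.62) = −0.74 V.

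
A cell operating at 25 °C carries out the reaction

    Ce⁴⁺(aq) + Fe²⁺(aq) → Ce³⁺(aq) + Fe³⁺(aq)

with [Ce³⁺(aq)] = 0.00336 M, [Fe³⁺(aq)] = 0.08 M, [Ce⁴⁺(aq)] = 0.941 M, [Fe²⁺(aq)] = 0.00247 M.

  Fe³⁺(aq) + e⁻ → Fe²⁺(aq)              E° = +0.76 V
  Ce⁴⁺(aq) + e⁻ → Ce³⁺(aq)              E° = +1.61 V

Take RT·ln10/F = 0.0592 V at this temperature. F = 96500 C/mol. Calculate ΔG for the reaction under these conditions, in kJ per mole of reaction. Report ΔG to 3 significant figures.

The standard cell potential is +1.61 − (+0.76) = +0.85 V, with n = 1 electron in the balanced equation.
Q = ([Ce³⁺(aq)]·[Fe³⁺(aq)]) / ([Ce⁴⁺(aq)]·[Fe²⁺(aq)]) = 0.116, so log Q = −0.937 and E = +0.85 − (0.0592/1)(−0.937) = +0.9055 V.
Then ΔG = −nFE = −1 × 96500 × +0.9055 J/mol = −87.4 kJ/mol.

−87.4 kJ/mol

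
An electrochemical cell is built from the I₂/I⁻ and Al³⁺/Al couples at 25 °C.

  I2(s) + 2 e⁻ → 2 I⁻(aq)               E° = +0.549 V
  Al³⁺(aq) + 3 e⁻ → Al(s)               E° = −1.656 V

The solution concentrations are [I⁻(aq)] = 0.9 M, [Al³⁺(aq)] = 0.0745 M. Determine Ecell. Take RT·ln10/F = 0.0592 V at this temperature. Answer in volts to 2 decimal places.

+2.23 V

The I₂/I⁻ couple has the more positive E°, so it is the cathode; Al³⁺/Al is the anode.
E°cell = +0.549 − (−1.656) = +2.205 V, with n = 6 electrons transferred.
The balanced reaction is 3 I2(s) + 2 Al(s) → 6 I⁻(aq) + 2 Al³⁺(aq), so Q = [I⁻(aq)]^6·[Al³⁺(aq)]^2 = 0.00295 and log Q = −2.530.
By the Nernst equation, E = +2.205 − (0.0592/6)·(−2.530) = +2.23 V.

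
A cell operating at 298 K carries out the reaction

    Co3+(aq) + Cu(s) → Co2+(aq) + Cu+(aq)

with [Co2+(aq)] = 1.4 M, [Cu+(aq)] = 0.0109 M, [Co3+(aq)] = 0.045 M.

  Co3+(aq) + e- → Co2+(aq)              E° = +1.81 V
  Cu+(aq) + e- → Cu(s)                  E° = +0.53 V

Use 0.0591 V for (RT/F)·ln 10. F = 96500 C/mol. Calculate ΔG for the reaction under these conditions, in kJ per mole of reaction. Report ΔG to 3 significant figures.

−126 kJ/mol

The standard cell potential is +1.81 − (+0.53) = +1.28 V, with n = 1 electron in the balanced equation.
Here Q = ([Co2+(aq)]·[Cu+(aq)]) / [Co3+(aq)] = 0.339 (log Q = −0.470), giving E = +1.28 − (0.0591/1)·(−0.470) = +1.3078 V.
ΔG = −nFE = −(1)(96500)(+1.3078) J/mol = −126 kJ/mol.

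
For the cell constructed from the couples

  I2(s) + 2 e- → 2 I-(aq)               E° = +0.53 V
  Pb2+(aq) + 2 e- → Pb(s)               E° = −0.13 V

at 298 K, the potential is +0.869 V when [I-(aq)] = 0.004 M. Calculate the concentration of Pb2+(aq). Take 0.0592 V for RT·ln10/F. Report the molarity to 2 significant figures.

With I₂/I⁻ at the cathode and Pb²⁺/Pb at the anode, E°cell = +0.53 − (−0.13) = +0.66 V (n = 2).
Rearranging E = E° − (0.0592/n)·log Q gives log Q = 2(+0.66 − (+0.869))/0.0592 = −7.061.
The balanced reaction is I2(s) + Pb(s) → 2 I-(aq) + Pb2+(aq), so Q = [I-(aq)]^2·[Pb2+(aq)].
Isolating [Pb2+(aq)] in Q = 10^{−7.061} yields log [Pb2+(aq)] = −2.265, i.e. 0.0054 M.

0.0054 M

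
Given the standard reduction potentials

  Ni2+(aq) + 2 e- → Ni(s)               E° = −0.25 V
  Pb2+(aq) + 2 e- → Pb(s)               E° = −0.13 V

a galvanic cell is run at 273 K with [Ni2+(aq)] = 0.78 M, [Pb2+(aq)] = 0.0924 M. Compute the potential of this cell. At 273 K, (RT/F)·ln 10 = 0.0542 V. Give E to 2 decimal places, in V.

+0.09 V

Since E°(Pb²⁺/Pb) > E°(Ni²⁺/Ni), Pb²⁺/Pb serves as the cathode.
E°cell = E°cat − E°an = −0.13 − (−0.25) = +0.12 V; n = 2.
The balanced reaction is Pb2+(aq) + Ni(s) → Pb(s) + Ni2+(aq), so Q = [Ni2+(aq)] / [Pb2+(aq)] = 8.44 and log Q = 0.926.
Applying E = E° − (RT ln10/nF)·log Q gives +0.12 − (0.0542/2)(0.926) = +0.09 V.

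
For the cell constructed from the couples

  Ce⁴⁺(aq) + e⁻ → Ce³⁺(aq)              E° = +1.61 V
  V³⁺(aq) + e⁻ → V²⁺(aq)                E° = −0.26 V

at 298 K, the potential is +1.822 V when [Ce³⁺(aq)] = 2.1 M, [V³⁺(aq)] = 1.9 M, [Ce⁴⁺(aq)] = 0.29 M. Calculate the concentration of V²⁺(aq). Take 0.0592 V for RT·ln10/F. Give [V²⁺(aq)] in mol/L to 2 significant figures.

2.1 M

Ce⁴⁺/Ce³⁺ is the cathode (higher E°); E°cell = +1.61 − (−0.26) = +1.87 V with n = 1.
From the Nernst equation, log Q = n(E° − E)/0.0592 = 1·(+1.87 − (+1.822))/0.0592 = 0.811.
For Ce⁴⁺(aq) + V²⁺(aq) → Ce³⁺(aq) + V³⁺(aq), the reaction quotient is Q = ([Ce³⁺(aq)]·[V³⁺(aq)]) / ([Ce⁴⁺(aq)]·[V²⁺(aq)]).
Substituting the known concentrations and solving, log [V²⁺(aq)] = 0.328 and [V²⁺(aq)] = 2.1 M.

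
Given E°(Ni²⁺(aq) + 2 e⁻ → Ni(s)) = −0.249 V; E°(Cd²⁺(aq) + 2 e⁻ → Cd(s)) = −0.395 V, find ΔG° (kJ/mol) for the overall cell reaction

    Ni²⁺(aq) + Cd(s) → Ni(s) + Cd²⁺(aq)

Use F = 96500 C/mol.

In the reaction as written Ni²⁺(aq) is reduced, so the Ni²⁺/Ni couple is the cathode and Cd²⁺/Cd is the anode.
E°cell = −0.249 − (−0.395) = +0.146 V; balancing electrons gives n = 2.
ΔG° = −nFE°cell = −(2)(96500)(+0.146) J/mol = −28.2 kJ/mol.

−28.2 kJ/mol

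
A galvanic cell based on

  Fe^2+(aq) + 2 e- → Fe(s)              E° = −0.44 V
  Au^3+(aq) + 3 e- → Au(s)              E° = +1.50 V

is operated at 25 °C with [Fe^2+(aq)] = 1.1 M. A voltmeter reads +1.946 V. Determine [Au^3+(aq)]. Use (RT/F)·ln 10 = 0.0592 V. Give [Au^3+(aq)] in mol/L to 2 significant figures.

The Au³⁺/Au couple has the larger reduction potential, so it is the cathode: E°cell = +1.50 − (−0.44) = +1.94 V and n = 6.
Since E = E° − (0.0592/n)·log Q, log Q = n(E° − E)/0.0592 = −0.608.
For 2 Au^3+(aq) + 3 Fe(s) → 2 Au(s) + 3 Fe^2+(aq), the reaction quotient is Q = [Fe^2+(aq)]^3 / [Au^3+(aq)]^2.
Isolating [Au^3+(aq)] in Q = 10^{−0.608} yields log [Au^3+(aq)] = 0.366, i.e. 2.3 M.

2.3 M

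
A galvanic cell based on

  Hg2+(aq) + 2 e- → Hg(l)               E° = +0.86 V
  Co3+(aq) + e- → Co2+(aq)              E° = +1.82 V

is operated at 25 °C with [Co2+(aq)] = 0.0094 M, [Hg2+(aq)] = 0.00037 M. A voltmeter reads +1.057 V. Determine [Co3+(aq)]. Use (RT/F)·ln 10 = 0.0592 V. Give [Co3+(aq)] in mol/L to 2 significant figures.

0.0079 M

Co³⁺/Co²⁺ is the cathode (higher E°); E°cell = +1.82 − (+0.86) = +0.96 V with n = 2.
From the Nernst equation, log Q = n(E° − E)/0.0592 = 2·(+0.96 − (+1.057))/0.0592 = −3.277.
The balanced reaction is 2 Co3+(aq) + Hg(l) → 2 Co2+(aq) + Hg2+(aq), so Q = ([Co2+(aq)]^2·[Hg2+(aq)]) / [Co3+(aq)]^2.
Solving for the unknown gives log [Co3+(aq)] = −2.104, so [Co3+(aq)] ≈ 0.0079 M.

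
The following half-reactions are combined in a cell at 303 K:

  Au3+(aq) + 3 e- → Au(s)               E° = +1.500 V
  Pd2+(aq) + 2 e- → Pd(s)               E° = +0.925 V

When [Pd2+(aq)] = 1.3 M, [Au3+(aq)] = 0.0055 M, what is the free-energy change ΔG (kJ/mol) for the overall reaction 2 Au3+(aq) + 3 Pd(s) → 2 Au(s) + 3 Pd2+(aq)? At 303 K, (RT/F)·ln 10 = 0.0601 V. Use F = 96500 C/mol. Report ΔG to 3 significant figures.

The standard cell potential is +1.500 − (+0.925) = +0.575 V, with n = 6 electrons in the balanced equation.
Q = [Pd2+(aq)]^3 / [Au3+(aq)]^2 = 7.26×10^4, so log Q = 4.861 and E = +0.575 − (0.0601/6)(4.861) = +0.5263 V.
Then ΔG = −nFE = −6 × 96500 × +0.5263 J/mol = −305 kJ/mol.

−305 kJ/mol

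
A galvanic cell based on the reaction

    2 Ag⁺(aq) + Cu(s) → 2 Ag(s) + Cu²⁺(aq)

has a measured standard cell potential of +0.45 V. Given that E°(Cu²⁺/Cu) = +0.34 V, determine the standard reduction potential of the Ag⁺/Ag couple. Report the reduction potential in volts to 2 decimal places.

+0.79 V

In the reaction as written the Ag⁺/Ag couple is reduced (cathode) and Cu²⁺/Cu is oxidized (anode), so E°cell = E°(Ag⁺/Ag) − E°(Cu²⁺/Cu).
E°(Ag⁺/Ag) = E°cell + E°(anode) = +0.45 + (+0.34) = +0.79 V.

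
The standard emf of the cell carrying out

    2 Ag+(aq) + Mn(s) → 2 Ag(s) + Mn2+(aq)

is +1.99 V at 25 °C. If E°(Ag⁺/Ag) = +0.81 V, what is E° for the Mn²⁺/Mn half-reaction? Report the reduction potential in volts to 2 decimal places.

In the reaction as written the Ag⁺/Ag couple is reduced (cathode) and Mn²⁺/Mn is oxidized (anode), so E°cell = E°(Ag⁺/Ag) − E°(Mn²⁺/Mn).
E°(Mn²⁺/Mn) = E°(cathode) − E°cell = +0.81 − (+1.99) = −1.18 V.

−1.18 V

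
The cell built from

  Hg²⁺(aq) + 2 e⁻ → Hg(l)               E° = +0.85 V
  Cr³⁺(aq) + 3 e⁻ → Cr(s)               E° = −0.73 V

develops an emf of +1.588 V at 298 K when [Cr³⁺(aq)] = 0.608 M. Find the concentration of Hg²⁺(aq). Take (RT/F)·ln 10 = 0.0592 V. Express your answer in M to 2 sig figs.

With Hg²⁺/Hg at the cathode and Cr³⁺/Cr at the anode, E°cell = +0.85 − (−0.73) = +1.58 V (n = 6).
Since E = E° − (0.0592/n)·log Q, log Q = n(E° − E)/0.0592 = −0.811.
Balancing electrons gives 3 Hg²⁺(aq) + 2 Cr(s) → 3 Hg(l) + 2 Cr³⁺(aq); thus Q = [Cr³⁺(aq)]^2 / [Hg²⁺(aq)]^3.
Substituting the known concentrations and solving, log [Hg²⁺(aq)] = 0.126 and [Hg²⁺(aq)] = 1.3 M.

1.3 M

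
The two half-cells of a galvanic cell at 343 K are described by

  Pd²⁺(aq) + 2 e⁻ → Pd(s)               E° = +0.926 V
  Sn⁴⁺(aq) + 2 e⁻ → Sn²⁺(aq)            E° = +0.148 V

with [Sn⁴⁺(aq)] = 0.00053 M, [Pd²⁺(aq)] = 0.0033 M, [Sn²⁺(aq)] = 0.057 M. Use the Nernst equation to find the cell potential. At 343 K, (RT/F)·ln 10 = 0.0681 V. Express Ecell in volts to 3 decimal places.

+0.763 V

Pd²⁺/Pd is reduced (cathode, E° = +0.926 V) and Sn⁴⁺/Sn²⁺ is oxidized (anode).
The standard potential is +0.926 − (+0.148) = +0.778 V and the balanced reaction transfers n = 2 electrons.
The balanced reaction is Pd²⁺(aq) + Sn²⁺(aq) → Pd(s) + Sn⁴⁺(aq), so Q = [Sn⁴⁺(aq)] / ([Pd²⁺(aq)]·[Sn²⁺(aq)]) = 2.82 and log Q = 0.450.
Applying E = E° − (RT ln10/nF)·log Q gives +0.778 − (0.0681/2)(0.450) = +0.763 V.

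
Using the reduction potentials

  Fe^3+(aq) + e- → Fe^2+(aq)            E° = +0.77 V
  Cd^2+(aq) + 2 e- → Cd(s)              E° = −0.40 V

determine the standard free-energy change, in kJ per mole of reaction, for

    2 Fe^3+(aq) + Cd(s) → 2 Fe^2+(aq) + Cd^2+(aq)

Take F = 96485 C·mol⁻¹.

In the reaction as written Fe^3+(aq) is reduced, so the Fe³⁺/Fe²⁺ couple is the cathode and Cd²⁺/Cd is the anode.
E°cell = +0.77 − (−0.40) = +1.17 V; balancing electrons gives n = 2.
ΔG° = −nFE°cell = −(2)(96485)(+1.17) J/mol = −226 kJ/mol.

−226 kJ/mol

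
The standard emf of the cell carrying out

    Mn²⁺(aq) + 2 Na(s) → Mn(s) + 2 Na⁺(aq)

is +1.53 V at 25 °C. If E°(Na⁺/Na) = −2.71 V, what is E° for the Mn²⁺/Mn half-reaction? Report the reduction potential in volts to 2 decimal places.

−1.18 V

In the reaction as written the Mn²⁺/Mn couple is reduced (cathode) and Na⁺/Na is oxidized (anode), so E°cell = E°(Mn²⁺/Mn) − E°(Na⁺/Na).
E°(Mn²⁺/Mn) = E°cell + E°(anode) = +1.53 + (−2.71) = −1.18 V.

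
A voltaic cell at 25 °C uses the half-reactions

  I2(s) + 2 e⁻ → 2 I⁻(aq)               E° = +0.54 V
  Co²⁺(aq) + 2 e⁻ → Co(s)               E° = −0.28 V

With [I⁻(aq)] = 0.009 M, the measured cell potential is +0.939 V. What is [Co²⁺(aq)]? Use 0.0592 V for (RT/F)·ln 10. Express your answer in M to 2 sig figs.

The I₂/I⁻ couple has the larger reduction potential, so it is the cathode: E°cell = +0.54 − (−0.28) = +0.82 V and n = 2.
From the Nernst equation, log Q = n(E° − E)/0.0592 = 2·(+0.82 − (+0.939))/0.0592 = −4.020.
For I2(s) + Co(s) → 2 I⁻(aq) + Co²⁺(aq), the reaction quotient is Q = [I⁻(aq)]^2·[Co²⁺(aq)].
Isolating [Co²⁺(aq)] in Q = 10^{−4.020} yields log [Co²⁺(aq)] = 0.072, i.e. 1.2 M.

1.2 M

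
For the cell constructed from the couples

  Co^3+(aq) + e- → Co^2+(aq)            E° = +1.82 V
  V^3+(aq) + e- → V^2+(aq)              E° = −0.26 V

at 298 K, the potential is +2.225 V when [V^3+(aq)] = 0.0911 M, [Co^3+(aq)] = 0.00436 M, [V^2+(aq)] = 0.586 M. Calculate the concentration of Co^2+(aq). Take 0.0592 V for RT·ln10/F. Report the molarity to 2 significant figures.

0.00010 M

Co³⁺/Co²⁺ is the cathode (higher E°); E°cell = +1.82 − (−0.26) = +2.08 V with n = 1.
Since E = E° − (0.0592/n)·log Q, log Q = n(E° − E)/0.0592 = −2.449.
The balanced reaction is Co^3+(aq) + V^2+(aq) → Co^2+(aq) + V^3+(aq), so Q = ([Co^2+(aq)]·[V^3+(aq)]) / ([Co^3+(aq)]·[V^2+(aq)]).
Solving for the unknown gives log [Co^2+(aq)] = −4.001, so [Co^2+(aq)] ≈ 0.00010 M.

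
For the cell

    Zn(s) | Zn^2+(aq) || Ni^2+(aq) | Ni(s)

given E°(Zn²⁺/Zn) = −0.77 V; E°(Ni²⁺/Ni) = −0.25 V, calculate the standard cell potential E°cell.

By convention the left-hand electrode in cell notation is the anode (oxidation) and the right-hand electrode is the cathode (reduction).
E°cell = E°(right) − E°(left) = −0.25 − (−0.77) = +0.52 V.

+0.52 V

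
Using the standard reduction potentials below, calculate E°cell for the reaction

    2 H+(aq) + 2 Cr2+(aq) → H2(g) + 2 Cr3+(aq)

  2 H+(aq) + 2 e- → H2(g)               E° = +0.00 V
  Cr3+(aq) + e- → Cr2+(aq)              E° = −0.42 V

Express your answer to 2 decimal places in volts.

H+(aq) gains electrons, so the 2H⁺/H₂ couple is the cathode; the Cr³⁺/Cr²⁺ couple is the anode.
E°cell = E°(cathode) − E°(anode) = +0.00 − (−0.42) = +0.42 V.
The positive value indicates the reaction is spontaneous as written.

+0.42 V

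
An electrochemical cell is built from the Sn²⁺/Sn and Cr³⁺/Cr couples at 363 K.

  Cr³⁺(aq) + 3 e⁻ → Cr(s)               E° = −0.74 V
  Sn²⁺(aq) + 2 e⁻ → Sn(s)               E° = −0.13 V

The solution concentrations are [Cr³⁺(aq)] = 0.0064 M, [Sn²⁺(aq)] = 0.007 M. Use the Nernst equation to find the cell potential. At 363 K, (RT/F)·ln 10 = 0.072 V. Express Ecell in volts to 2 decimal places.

+0.59 V

Sn²⁺/Sn is reduced (cathode, E° = −0.13 V) and Cr³⁺/Cr is oxidized (anode).
E°cell = −0.13 − (−0.74) = +0.61 V, with n = 6 electrons transferred.
For the overall reaction 3 Sn²⁺(aq) + 2 Cr(s) → 3 Sn(s) + 2 Cr³⁺(aq), Q = [Cr³⁺(aq)]^2 / [Sn²⁺(aq)]^3 = 119, giving log Q = 2.077.
By the Nernst equation, E = +0.61 − (0.072/6)·(2.077) = +0.59 V.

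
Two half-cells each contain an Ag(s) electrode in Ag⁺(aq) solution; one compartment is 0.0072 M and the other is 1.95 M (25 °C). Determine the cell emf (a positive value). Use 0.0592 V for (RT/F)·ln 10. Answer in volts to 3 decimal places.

0.144 V

For a concentration cell E°cell = 0, since both electrodes use the same couple.
The compartment with the higher Ag⁺(aq) concentration (1.95 M) acts as the cathode; ions are reduced there and produced at the dilute (0.0072 M) anode.
With n = 1, Ecell = −(0.0592/1)·log([dilute]/[conc]) = −(0.0592/1)·log(0.0072/1.95) = +0.144 V.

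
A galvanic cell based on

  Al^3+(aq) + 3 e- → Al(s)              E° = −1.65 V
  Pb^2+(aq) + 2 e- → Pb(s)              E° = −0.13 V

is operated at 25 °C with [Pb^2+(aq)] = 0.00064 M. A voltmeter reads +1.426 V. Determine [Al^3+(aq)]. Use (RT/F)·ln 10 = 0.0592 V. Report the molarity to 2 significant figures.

0.94 M

With Pb²⁺/Pb at the cathode and Al³⁺/Al at the anode, E°cell = −0.13 − (−1.65) = +1.52 V (n = 6).
Since E = E° − (0.0592/n)·log Q, log Q = n(E° − E)/0.0592 = 9.527.
Balancing electrons gives 3 Pb^2+(aq) + 2 Al(s) → 3 Pb(s) + 2 Al^3+(aq); thus Q = [Al^3+(aq)]^2 / [Pb^2+(aq)]^3.
Isolating [Al^3+(aq)] in Q = 10^{9.527} yields log [Al^3+(aq)] = −0.027, i.e. 0.94 M.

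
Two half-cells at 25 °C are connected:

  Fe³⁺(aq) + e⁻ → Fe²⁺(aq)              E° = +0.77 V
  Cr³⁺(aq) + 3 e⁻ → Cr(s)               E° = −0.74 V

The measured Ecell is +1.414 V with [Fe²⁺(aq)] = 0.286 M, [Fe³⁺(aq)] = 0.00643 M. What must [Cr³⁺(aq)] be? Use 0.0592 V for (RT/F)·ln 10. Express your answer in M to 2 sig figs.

0.83 M

With Fe³⁺/Fe²⁺ at the cathode and Cr³⁺/Cr at the anode, E°cell = +0.77 − (−0.74) = +1.51 V (n = 3).
From the Nernst equation, log Q = n(E° − E)/0.0592 = 3·(+1.51 − (+1.414))/0.0592 = 4.865.
For 3 Fe³⁺(aq) + Cr(s) → 3 Fe²⁺(aq) + Cr³⁺(aq), the reaction quotient is Q = ([Fe²⁺(aq)]^3·[Cr³⁺(aq)]) / [Fe³⁺(aq)]^3.
Solving for the unknown gives log [Cr³⁺(aq)] = −0.079, so [Cr³⁺(aq)] ≈ 0.83 M.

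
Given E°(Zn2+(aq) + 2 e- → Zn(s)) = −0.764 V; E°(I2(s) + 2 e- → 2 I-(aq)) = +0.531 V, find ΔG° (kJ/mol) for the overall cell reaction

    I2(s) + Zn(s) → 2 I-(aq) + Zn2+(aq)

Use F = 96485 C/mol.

−250 kJ/mol

In the reaction as written I2(s) is reduced, so the I₂/I⁻ couple is the cathode and Zn²⁺/Zn is the anode.
E°cell = +0.531 − (−0.764) = +1.295 V; balancing electrons gives n = 2.
ΔG° = −nFE°cell = −(2)(96485)(+1.295) J/mol = −250 kJ/mol.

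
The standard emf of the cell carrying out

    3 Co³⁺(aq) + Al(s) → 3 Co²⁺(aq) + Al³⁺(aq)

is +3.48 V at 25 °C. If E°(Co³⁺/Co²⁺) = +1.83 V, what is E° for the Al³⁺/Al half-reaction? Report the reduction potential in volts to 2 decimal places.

−1.65 V

In the reaction as written the Co³⁺/Co²⁺ couple is reduced (cathode) and Al³⁺/Al is oxidized (anode), so E°cell = E°(Co³⁺/Co²⁺) − E°(Al³⁺/Al).
E°(Al³⁺/Al) = E°(cathode) − E°cell = +1.83 − (+3.48) = −1.65 V.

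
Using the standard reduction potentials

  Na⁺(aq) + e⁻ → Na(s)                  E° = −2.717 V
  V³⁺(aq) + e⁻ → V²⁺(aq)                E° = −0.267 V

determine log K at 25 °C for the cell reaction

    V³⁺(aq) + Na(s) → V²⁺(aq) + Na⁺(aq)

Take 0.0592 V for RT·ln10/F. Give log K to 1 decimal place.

The V³⁺/V²⁺ couple is reduced (cathode); E°cell = −0.267 − (−2.717) = +2.450 V with n = 1.
At equilibrium E = 0, so log K = nE°cell / 0.0592 = (1)(+2.450) / 0.0592 = 41.4.

log K = 41.4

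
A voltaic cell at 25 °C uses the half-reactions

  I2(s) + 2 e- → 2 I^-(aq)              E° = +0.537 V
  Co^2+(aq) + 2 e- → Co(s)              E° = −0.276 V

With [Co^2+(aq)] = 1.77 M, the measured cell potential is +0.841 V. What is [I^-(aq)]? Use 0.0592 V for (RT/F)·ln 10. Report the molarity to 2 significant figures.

0.25 M

With I₂/I⁻ at the cathode and Co²⁺/Co at the anode, E°cell = +0.537 − (−0.276) = +0.813 V (n = 2).
Rearranging E = E° − (0.0592/n)·log Q gives log Q = 2(+0.813 − (+0.841))/0.0592 = −0.946.
The balanced reaction is I2(s) + Co(s) → 2 I^-(aq) + Co^2+(aq), so Q = [I^-(aq)]^2·[Co^2+(aq)].
Substituting the known concentrations and solving, log [I^-(aq)] = −0.597 and [I^-(aq)] = 0.25 M.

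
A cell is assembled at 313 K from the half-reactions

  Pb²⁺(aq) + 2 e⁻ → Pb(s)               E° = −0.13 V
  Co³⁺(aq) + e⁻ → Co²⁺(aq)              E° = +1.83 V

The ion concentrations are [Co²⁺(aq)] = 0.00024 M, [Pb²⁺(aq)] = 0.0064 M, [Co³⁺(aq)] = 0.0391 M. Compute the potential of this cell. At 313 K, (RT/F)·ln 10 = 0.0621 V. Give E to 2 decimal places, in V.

Co³⁺/Co²⁺ is reduced (cathode, E° = +1.83 V) and Pb²⁺/Pb is oxidized (anode).
The standard potential is +1.83 − (−0.13) = +1.96 V and the balanced reaction transfers n = 2 electrons.
The balanced reaction is 2 Co³⁺(aq) + Pb(s) → 2 Co²⁺(aq) + Pb²⁺(aq), so Q = ([Co²⁺(aq)]^2·[Pb²⁺(aq)]) / [Co³⁺(aq)]^2 = 2.41×10^−7 and log Q = −6.618.
By the Nernst equation, E = +1.96 − (0.0621/2)·(−6.618) = +2.17 V.

+2.17 V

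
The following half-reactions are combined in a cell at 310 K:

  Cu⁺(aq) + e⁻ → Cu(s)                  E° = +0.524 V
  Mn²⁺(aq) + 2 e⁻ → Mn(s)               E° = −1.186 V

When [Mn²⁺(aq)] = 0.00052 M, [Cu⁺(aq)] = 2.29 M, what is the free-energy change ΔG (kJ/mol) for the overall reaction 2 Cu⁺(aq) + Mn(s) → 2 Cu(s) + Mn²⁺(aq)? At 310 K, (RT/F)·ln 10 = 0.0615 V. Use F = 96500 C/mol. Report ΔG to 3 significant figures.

−354 kJ/mol

With Cu⁺/Cu reduced at the cathode, E°cell = +0.524 − (−1.186) = +1.710 V and n = 2.
Here Q = [Mn²⁺(aq)] / [Cu⁺(aq)]^2 = 9.92×10^−5 (log Q = −4.004), giving E = +1.710 − (0.0615/2)·(−4.004) = +1.8331 V.
Finally ΔG = −nFE = −(2)(96500 C/mol)(+1.8331 V) = −354 kJ/mol.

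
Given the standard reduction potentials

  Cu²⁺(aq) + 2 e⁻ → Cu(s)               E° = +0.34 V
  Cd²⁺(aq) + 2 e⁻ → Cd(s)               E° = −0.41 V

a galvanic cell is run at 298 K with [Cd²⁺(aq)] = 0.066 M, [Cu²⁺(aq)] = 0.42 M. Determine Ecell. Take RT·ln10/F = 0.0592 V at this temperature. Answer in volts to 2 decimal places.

Since E°(Cu²⁺/Cu) > E°(Cd²⁺/Cd), Cu²⁺/Cu serves as the cathode.
E°cell = +0.34 − (−0.41) = +0.75 V, with n = 2 electrons transferred.
Balancing gives Cu²⁺(aq) + Cd(s) → Cu(s) + Cd²⁺(aq); hence Q = [Cd²⁺(aq)] / [Cu²⁺(aq)] = 0.157 (log Q = −0.804).
Applying E = E° − (RT ln10/nF)·log Q gives +0.75 − (0.0592/2)(−0.804) = +0.77 V.

+0.77 V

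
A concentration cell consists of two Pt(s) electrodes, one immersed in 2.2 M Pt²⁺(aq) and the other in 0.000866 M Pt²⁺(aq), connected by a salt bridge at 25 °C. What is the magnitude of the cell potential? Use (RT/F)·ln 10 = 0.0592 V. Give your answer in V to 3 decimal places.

For a concentration cell E°cell = 0, since both electrodes use the same couple.
The compartment with the higher Pt²⁺(aq) concentration (2.2 M) acts as the cathode; ions are reduced there and produced at the dilute (0.000866 M) anode.
With n = 2, Ecell = −(0.0592/2)·log([dilute]/[conc]) = −(0.0592/2)·log(0.000866/2.2) = +0.101 V.

0.101 V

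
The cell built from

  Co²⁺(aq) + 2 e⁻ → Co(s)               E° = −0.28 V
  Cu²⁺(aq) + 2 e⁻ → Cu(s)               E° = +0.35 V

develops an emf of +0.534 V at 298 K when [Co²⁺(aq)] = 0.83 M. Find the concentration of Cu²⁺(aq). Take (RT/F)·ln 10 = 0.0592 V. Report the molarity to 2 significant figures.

With Cu²⁺/Cu at the cathode and Co²⁺/Co at the anode, E°cell = +0.35 − (−0.28) = +0.63 V (n = 2).
Since E = E° − (0.0592/n)·log Q, log Q = n(E° − E)/0.0592 = 3.243.
For Cu²⁺(aq) + Co(s) → Cu(s) + Co²⁺(aq), the reaction quotient is Q = [Co²⁺(aq)] / [Cu²⁺(aq)].
Isolating [Cu²⁺(aq)] in Q = 10^{3.243} yields log [Cu²⁺(aq)] = −3.324, i.e. 0.00047 M.

0.00047 M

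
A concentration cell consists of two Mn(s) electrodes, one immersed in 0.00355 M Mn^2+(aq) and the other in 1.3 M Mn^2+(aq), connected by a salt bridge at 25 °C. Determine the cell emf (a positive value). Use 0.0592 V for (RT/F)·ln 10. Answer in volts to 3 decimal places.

For a concentration cell E°cell = 0, since both electrodes use the same couple.
The compartment with the higher Mn^2+(aq) concentration (1.3 M) acts as the cathode; ions are reduced there and produced at the dilute (0.00355 M) anode.
With n = 2, Ecell = −(0.0592/2)·log([dilute]/[conc]) = −(0.0592/2)·log(0.00355/1.3) = +0.076 V.

0.076 V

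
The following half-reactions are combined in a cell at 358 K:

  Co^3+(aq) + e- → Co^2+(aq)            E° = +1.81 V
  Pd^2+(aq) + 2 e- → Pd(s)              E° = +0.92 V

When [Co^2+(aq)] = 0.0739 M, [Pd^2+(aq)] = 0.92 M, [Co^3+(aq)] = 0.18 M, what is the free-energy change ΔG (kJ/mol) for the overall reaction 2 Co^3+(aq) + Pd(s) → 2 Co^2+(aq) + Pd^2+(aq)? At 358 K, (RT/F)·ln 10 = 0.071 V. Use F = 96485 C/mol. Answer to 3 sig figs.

−177 kJ/mol

The standard cell potential is +1.81 − (+0.92) = +0.89 V, with n = 2 electrons in the balanced equation.
Here Q = ([Co^2+(aq)]^2·[Pd^2+(aq)]) / [Co^3+(aq)]^2 = 0.155 (log Q = −0.809), giving E = +0.89 − (0.071/2)·(−0.809) = +0.9187 V.
Finally ΔG = −nFE = −(2)(96485 C/mol)(+0.9187 V) = −177 kJ/mol.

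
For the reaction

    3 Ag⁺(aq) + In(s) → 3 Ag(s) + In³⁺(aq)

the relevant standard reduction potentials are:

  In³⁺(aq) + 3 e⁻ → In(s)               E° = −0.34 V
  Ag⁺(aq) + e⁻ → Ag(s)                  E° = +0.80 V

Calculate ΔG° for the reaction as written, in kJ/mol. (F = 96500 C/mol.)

−330 kJ/mol

In the reaction as written Ag⁺(aq) is reduced, so the Ag⁺/Ag couple is the cathode and In³⁺/In is the anode.
E°cell = +0.80 − (−0.34) = +1.14 V; balancing electrons gives n = 3.
ΔG° = −nFE°cell = −(3)(96500)(+1.14) J/mol = −330 kJ/mol.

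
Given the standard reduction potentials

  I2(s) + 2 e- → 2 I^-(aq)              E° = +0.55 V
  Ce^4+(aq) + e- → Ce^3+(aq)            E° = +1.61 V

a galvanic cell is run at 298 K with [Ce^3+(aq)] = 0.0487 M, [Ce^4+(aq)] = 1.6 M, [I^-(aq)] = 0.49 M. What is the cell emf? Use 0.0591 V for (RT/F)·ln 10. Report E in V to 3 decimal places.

+1.131 V

Since E°(Ce⁴⁺/Ce³⁺) > E°(I₂/I⁻), Ce⁴⁺/Ce³⁺ serves as the cathode.
E°cell = E°cat − E°an = +1.61 − (+0.55) = +1.06 V; n = 2.
Balancing gives 2 Ce^4+(aq) + 2 I^-(aq) → 2 Ce^3+(aq) + I2(s); hence Q = [Ce^3+(aq)]^2 / ([Ce^4+(aq)]^2·[I^-(aq)]^2) = 0.00386 (log Q = −2.414).
E = E° − (0.0591/n)·log Q = +1.06 − (0.0591/2)(−2.414) = +1.131 V.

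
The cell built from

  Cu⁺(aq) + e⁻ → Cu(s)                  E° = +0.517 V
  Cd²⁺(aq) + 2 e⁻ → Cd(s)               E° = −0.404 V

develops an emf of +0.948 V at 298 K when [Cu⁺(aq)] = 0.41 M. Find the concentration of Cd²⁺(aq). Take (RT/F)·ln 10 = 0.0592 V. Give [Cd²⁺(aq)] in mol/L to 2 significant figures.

0.021 M

With Cu⁺/Cu at the cathode and Cd²⁺/Cd at the anode, E°cell = +0.517 − (−0.404) = +0.921 V (n = 2).
Since E = E° − (0.0592/n)·log Q, log Q = n(E° − E)/0.0592 = −0.912.
Balancing electrons gives 2 Cu⁺(aq) + Cd(s) → 2 Cu(s) + Cd²⁺(aq); thus Q = [Cd²⁺(aq)] / [Cu⁺(aq)]^2.
Substituting the known concentrations and solving, log [Cd²⁺(aq)] = −1.686 and [Cd²⁺(aq)] = 0.021 M.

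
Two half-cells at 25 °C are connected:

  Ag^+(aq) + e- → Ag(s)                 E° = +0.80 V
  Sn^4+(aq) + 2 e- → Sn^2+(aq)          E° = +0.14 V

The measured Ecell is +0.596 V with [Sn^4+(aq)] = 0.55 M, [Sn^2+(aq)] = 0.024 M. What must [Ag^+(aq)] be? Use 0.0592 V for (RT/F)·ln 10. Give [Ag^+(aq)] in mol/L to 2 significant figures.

With Ag⁺/Ag at the cathode and Sn⁴⁺/Sn²⁺ at the anode, E°cell = +0.80 − (+0.14) = +0.66 V (n = 2).
Rearranging E = E° − (0.0592/n)·log Q gives log Q = 2(+0.66 − (+0.596))/0.0592 = 2.162.
Balancing electrons gives 2 Ag^+(aq) + Sn^2+(aq) → 2 Ag(s) + Sn^4+(aq); thus Q = [Sn^4+(aq)] / ([Ag^+(aq)]^2·[Sn^2+(aq)]).
Isolating [Ag^+(aq)] in Q = 10^{2.162} yields log [Ag^+(aq)] = −0.401, i.e. 0.40 M.

0.40 M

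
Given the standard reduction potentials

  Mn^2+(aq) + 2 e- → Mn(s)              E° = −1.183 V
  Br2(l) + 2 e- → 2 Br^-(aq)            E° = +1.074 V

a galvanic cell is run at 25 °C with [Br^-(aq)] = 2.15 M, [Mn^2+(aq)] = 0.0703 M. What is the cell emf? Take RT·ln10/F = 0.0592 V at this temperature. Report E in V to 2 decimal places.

Since E°(Br₂/Br⁻) > E°(Mn²⁺/Mn), Br₂/Br⁻ serves as the cathode.
E°cell = E°cat − E°an = +1.074 − (−1.183) = +2.257 V; n = 2.
For the overall reaction Br2(l) + Mn(s) → 2 Br^-(aq) + Mn^2+(aq), Q = [Br^-(aq)]^2·[Mn^2+(aq)] = 0.325, giving log Q = −0.488.
By the Nernst equation, E = +2.257 − (0.0592/2)·(−0.488) = +2.27 V.

+2.27 V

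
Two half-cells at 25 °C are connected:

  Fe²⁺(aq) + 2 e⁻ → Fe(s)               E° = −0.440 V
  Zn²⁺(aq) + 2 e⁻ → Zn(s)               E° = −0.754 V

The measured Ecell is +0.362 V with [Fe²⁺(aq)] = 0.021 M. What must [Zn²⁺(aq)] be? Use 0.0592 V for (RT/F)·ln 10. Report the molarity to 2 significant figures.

The Fe²⁺/Fe couple has the larger reduction potential, so it is the cathode: E°cell = −0.440 − (−0.754) = +0.314 V and n = 2.
Rearranging E = E° − (0.0592/n)·log Q gives log Q = 2(+0.314 − (+0.362))/0.0592 = −1.622.
Balancing electrons gives Fe²⁺(aq) + Zn(s) → Fe(s) + Zn²⁺(aq); thus Q = [Zn²⁺(aq)] / [Fe²⁺(aq)].
Isolating [Zn²⁺(aq)] in Q = 10^{−1.622} yields log [Zn²⁺(aq)] = −3.300, i.e. 0.00050 M.

0.00050 M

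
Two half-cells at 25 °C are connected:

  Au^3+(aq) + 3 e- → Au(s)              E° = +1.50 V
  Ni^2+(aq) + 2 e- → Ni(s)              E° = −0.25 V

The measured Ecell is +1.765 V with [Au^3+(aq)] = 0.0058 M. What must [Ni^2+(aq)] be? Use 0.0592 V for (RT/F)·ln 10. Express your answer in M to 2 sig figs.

0.010 M

The Au³⁺/Au couple has the larger reduction potential, so it is the cathode: E°cell = +1.50 − (−0.25) = +1.75 V and n = 6.
From the Nernst equation, log Q = n(E° − E)/0.0592 = 6·(+1.75 − (+1.765))/0.0592 = −1.520.
Balancing electrons gives 2 Au^3+(aq) + 3 Ni(s) → 2 Au(s) + 3 Ni^2+(aq); thus Q = [Ni^2+(aq)]^3 / [Au^3+(aq)]^2.
Substituting the known concentrations and solving, log [Ni^2+(aq)] = −1.998 and [Ni^2+(aq)] = 0.010 M.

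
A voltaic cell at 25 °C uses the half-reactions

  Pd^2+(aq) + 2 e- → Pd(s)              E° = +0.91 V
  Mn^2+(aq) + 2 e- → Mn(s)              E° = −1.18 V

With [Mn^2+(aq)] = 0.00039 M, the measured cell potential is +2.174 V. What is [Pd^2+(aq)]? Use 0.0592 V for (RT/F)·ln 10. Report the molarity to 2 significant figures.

Pd²⁺/Pd is the cathode (higher E°); E°cell = +0.91 − (−1.18) = +2.09 V with n = 2.
Rearranging E = E° − (0.0592/n)·log Q gives log Q = 2(+2.09 − (+2.174))/0.0592 = −2.838.
The balanced reaction is Pd^2+(aq) + Mn(s) → Pd(s) + Mn^2+(aq), so Q = [Mn^2+(aq)] / [Pd^2+(aq)].
Solving for the unknown gives log [Pd^2+(aq)] = −0.571, so [Pd^2+(aq)] ≈ 0.27 M.

0.27 M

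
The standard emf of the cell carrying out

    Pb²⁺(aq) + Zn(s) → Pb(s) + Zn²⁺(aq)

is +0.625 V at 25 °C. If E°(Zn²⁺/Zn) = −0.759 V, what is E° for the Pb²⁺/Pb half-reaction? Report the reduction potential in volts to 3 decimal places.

In the reaction as written the Pb²⁺/Pb couple is reduced (cathode) and Zn²⁺/Zn is oxidized (anode), so E°cell = E°(Pb²⁺/Pb) − E°(Zn²⁺/Zn).
E°(Pb²⁺/Pb) = E°cell + E°(anode) = +0.625 + (−0.759) = −0.134 V.

−0.134 V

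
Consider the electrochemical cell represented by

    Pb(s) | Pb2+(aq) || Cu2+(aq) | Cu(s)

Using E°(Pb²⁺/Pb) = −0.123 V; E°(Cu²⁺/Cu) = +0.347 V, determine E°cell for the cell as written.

By convention the left-hand electrode in cell notation is the anode (oxidation) and the right-hand electrode is the cathode (reduction).
E°cell = E°(right) − E°(left) = +0.347 − (−0.123) = +0.470 V.

+0.470 V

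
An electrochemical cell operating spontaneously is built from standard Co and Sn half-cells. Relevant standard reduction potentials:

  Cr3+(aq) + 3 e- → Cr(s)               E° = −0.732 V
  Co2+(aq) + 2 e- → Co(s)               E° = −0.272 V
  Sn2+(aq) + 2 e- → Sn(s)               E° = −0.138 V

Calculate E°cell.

+0.134 V

Of the two couples in this cell, the one with the more positive reduction potential is reduced at the cathode: here that is Sn²⁺/Sn (−0.138 V); Co²⁺/Co (−0.272 V) is the anode.
E°cell = E°(cathode) − E°(anode) = −0.138 − (−0.272) = +0.134 V.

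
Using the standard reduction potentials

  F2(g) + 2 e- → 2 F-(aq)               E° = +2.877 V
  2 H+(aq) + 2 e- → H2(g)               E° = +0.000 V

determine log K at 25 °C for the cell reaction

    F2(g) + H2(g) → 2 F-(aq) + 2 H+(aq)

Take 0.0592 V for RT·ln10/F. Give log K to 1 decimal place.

log K = 97.2

The F₂/F⁻ couple is reduced (cathode); E°cell = +2.877 − (+0.000) = +2.877 V with n = 2.
At equilibrium E = 0, so log K = nE°cell / 0.0592 = (2)(+2.877) / 0.0592 = 97.2.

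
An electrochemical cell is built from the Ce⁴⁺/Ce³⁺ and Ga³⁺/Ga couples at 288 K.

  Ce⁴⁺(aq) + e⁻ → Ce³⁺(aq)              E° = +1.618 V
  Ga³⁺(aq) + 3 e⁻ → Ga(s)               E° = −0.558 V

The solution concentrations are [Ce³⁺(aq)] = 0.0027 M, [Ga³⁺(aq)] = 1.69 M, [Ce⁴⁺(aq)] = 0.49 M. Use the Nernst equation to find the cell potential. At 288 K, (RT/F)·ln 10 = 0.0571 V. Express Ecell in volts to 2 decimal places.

+2.30 V

The Ce⁴⁺/Ce³⁺ couple has the more positive E°, so it is the cathode; Ga³⁺/Ga is the anode.
The standard potential is +1.618 − (−0.558) = +2.176 V and the balanced reaction transfers n = 3 electrons.
Balancing gives 3 Ce⁴⁺(aq) + Ga(s) → 3 Ce³⁺(aq) + Ga³⁺(aq); hence Q = ([Ce³⁺(aq)]^3·[Ga³⁺(aq)]) / [Ce⁴⁺(aq)]^3 = 2.83×10^−7 (log Q = −6.549).
By the Nernst equation, E = +2.176 − (0.0571/3)·(−6.549) = +2.30 V.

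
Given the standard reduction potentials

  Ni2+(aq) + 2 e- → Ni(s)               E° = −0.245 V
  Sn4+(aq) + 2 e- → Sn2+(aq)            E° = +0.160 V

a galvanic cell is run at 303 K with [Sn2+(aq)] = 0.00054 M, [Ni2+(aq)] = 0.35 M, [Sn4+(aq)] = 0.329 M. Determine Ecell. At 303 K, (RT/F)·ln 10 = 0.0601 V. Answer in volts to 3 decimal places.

Since E°(Sn⁴⁺/Sn²⁺) > E°(Ni²⁺/Ni), Sn⁴⁺/Sn²⁺ serves as the cathode.
The standard potential is +0.160 − (−0.245) = +0.405 V and the balanced reaction transfers n = 2 electrons.
Balancing gives Sn4+(aq) + Ni(s) → Sn2+(aq) + Ni2+(aq); hence Q = ([Sn2+(aq)]·[Ni2+(aq)]) / [Sn4+(aq)] = 0.000574 (log Q = −3.241).
E = E° − (0.0601/n)·log Q = +0.405 − (0.0601/2)(−3.241) = +0.502 V.

+0.502 V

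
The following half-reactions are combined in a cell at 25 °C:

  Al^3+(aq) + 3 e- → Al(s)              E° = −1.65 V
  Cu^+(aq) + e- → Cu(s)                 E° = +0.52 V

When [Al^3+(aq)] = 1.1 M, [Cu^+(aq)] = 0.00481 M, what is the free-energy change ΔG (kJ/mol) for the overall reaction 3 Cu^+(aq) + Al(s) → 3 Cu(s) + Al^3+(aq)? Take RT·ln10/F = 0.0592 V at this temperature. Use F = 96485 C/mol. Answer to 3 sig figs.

−588 kJ/mol

E°cell = +0.52 − (−1.65) = +2.17 V; the balanced reaction transfers n = 3 electrons.
Q = [Al^3+(aq)] / [Cu^+(aq)]^3 = 9.88×10^6, so log Q = 6.995 and E = +2.17 − (0.0592/3)(6.995) = +2.0320 V.
Then ΔG = −nFE = −3 × 96485 × +2.0320 J/mol = −588 kJ/mol.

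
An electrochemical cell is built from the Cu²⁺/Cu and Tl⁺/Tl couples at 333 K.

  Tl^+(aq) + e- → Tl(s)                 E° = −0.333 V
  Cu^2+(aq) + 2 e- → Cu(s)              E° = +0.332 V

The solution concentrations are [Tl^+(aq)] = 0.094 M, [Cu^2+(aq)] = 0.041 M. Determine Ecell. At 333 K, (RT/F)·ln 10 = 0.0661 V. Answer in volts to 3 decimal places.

+0.687 V

Since E°(Cu²⁺/Cu) > E°(Tl⁺/Tl), Cu²⁺/Cu serves as the cathode.
E°cell = +0.332 − (−0.333) = +0.665 V, with n = 2 electrons transferred.
For the overall reaction Cu^2+(aq) + 2 Tl(s) → Cu(s) + 2 Tl^+(aq), Q = [Tl^+(aq)]^2 / [Cu^2+(aq)] = 0.216, giving log Q = −0.667.
Applying E = E° − (RT ln10/nF)·log Q gives +0.665 − (0.0661/2)(−0.667) = +0.687 V.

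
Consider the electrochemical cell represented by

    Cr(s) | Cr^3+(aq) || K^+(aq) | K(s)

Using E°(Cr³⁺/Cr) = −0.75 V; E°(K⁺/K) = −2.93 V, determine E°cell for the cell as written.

−2.18 V

By convention the left-hand electrode in cell notation is the anode (oxidation) and the right-hand electrode is the cathode (reduction).
E°cell = E°(right) − E°(left) = −2.93 − (−0.75) = −2.18 V.
The negative sign shows that, as written, the cell would require an external voltage to drive the reaction.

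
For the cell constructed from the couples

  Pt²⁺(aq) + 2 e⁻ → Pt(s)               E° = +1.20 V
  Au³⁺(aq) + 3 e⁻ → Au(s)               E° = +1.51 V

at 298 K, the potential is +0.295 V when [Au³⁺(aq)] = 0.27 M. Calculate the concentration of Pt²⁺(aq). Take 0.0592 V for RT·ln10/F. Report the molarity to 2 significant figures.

1.3 M

Au³⁺/Au is the cathode (higher E°); E°cell = +1.51 − (+1.20) = +0.31 V with n = 6.
Since E = E° − (0.0592/n)·log Q, log Q = n(E° − E)/0.0592 = 1.520.
For 2 Au³⁺(aq) + 3 Pt(s) → 2 Au(s) + 3 Pt²⁺(aq), the reaction quotient is Q = [Pt²⁺(aq)]^3 / [Au³⁺(aq)]^2.
Solving for the unknown gives log [Pt²⁺(aq)] = 0.128, so [Pt²⁺(aq)] ≈ 1.3 M.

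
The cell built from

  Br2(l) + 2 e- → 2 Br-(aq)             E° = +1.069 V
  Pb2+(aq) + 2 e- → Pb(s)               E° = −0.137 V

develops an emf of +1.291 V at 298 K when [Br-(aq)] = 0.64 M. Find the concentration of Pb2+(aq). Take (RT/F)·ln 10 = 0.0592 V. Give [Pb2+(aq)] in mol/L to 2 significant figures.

The Br₂/Br⁻ couple has the larger reduction potential, so it is the cathode: E°cell = +1.069 − (−0.137) = +1.206 V and n = 2.
From the Nernst equation, log Q = n(E° − E)/0.0592 = 2·(+1.206 − (+1.291))/0.0592 = −2.872.
For Br2(l) + Pb(s) → 2 Br-(aq) + Pb2+(aq), the reaction quotient is Q = [Br-(aq)]^2·[Pb2+(aq)].
Substituting the known concentrations and solving, log [Pb2+(aq)] = −2.484 and [Pb2+(aq)] = 0.0033 M.

0.0033 M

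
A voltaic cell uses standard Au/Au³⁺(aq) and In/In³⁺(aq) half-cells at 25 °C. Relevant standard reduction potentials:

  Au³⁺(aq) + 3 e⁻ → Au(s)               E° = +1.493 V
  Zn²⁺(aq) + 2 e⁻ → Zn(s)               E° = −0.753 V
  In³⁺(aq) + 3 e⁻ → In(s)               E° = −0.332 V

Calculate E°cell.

+1.825 V

The Au³⁺/Au couple has the higher E°, so Au ion is reduced (cathode) and In is oxidized (anode).
E°cell = E°(cathode) − E°(anode) = +1.493 − (−0.332) = +1.825 V.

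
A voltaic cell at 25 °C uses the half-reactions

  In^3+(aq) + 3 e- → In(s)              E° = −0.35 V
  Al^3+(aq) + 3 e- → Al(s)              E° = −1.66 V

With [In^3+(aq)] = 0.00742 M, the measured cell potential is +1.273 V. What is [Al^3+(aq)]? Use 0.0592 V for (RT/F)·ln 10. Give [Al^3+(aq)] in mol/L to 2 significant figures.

0.56 M

In³⁺/In is the cathode (higher E°); E°cell = −0.35 − (−1.66) = +1.31 V with n = 3.
From the Nernst equation, log Q = n(E° − E)/0.0592 = 3·(+1.31 − (+1.273))/0.0592 = 1.875.
The balanced reaction is In^3+(aq) + Al(s) → In(s) + Al^3+(aq), so Q = [Al^3+(aq)] / [In^3+(aq)].
Isolating [Al^3+(aq)] in Q = 10^{1.875} yields log [Al^3+(aq)] = −0.255, i.e. 0.56 M.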